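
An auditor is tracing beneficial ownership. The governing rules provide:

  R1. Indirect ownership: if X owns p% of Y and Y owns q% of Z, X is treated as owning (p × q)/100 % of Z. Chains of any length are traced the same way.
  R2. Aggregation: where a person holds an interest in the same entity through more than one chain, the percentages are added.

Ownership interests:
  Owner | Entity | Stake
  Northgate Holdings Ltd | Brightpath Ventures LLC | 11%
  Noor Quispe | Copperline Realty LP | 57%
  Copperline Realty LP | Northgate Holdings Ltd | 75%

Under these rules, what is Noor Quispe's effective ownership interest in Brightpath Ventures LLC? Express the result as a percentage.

Chain via Copperline Realty LP → Northgate Holdings Ltd (R1): 57% × 75% × 11% = 4.7025% of Brightpath Ventures LLC.

4.7025%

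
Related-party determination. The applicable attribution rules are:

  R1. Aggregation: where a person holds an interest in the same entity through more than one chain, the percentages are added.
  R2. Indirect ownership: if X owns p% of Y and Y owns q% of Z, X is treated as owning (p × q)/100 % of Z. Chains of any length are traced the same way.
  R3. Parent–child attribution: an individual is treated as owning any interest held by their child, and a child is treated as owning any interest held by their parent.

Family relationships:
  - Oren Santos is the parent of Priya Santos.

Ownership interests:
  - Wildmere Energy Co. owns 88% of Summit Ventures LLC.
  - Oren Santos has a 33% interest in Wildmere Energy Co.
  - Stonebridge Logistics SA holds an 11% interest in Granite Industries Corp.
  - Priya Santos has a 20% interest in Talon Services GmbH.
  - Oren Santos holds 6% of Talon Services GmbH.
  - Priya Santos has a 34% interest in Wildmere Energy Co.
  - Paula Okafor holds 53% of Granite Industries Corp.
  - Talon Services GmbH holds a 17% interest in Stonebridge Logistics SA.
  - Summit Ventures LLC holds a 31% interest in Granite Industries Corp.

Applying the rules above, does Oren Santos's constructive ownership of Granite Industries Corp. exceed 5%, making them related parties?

Yes

By parent–child attribution (R3), Oren Santos is treated as also owning Priya Santos's interest in Talon Services GmbH, giving 6% + 20% = 26%.
By parent–child attribution (R3), Oren Santos is treated as also owning Priya Santos's interest in Wildmere Energy Co, giving 33% + 34% = 67%.
Chain via Talon Services GmbH → Stonebridge Logistics SA (R2): 26% × 17% × 11% = 0.4862% of Granite Industries Corp.
Chain via Wildmere Energy Co. → Summit Ventures LLC (R2): 67% × 88% × 31% = 18.2776% of Granite Industries Corp.
Aggregating (R1): 0.4862% + 18.2776% = 18.7638%.
18.7638% exceeds the 5% threshold, so Oren is a related party to Granite Industries Corp.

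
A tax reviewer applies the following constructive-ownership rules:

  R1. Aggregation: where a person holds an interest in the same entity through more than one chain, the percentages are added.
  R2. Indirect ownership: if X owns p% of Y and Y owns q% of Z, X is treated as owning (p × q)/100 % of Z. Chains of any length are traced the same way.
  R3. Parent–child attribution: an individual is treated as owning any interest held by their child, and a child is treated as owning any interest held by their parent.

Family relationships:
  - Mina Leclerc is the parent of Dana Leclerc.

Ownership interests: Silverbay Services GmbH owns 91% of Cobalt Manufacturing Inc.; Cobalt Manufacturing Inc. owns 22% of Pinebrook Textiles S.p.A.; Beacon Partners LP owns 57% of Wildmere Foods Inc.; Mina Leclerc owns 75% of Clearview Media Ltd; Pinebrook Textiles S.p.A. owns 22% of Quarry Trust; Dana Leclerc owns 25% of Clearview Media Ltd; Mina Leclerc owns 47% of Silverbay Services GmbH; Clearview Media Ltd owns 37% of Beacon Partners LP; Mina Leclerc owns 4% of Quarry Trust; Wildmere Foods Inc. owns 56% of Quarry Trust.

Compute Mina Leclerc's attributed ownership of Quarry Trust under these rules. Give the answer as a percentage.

17.880468%

By parent–child attribution (R3), Mina Leclerc is treated as also owning Dana Leclerc's interest in Clearview Media Ltd, giving 75% + 25% = 100%.
Chain via Silverbay Services GmbH → Cobalt Manufacturing Inc. → Pinebrook Textiles S.p.A. (R2): 47% × 91% × 22% × 22% = 2.070068% of Quarry Trust.
Chain via Clearview Media Ltd → Beacon Partners LP → Wildmere Foods Inc. (R2): 100% × 37% × 57% × 56% = 11.8104% of Quarry Trust.
Direct interest in Quarry Trust: 4%.
Aggregating (R1): 2.070068% + 11.8104% + 4% = 17.880468%.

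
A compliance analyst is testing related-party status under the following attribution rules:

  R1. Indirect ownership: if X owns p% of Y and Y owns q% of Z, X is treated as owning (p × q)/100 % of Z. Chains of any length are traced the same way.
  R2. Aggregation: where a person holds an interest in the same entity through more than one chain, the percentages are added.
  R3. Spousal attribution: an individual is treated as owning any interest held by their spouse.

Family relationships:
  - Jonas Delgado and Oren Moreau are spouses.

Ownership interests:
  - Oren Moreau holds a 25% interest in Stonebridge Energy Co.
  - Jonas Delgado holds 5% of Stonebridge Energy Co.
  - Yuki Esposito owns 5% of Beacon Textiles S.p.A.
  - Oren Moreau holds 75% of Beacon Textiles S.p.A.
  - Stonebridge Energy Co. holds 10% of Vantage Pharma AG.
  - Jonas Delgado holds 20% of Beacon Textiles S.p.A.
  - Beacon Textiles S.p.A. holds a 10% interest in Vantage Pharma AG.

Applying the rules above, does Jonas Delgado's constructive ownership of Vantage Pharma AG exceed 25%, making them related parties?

By spousal attribution (R3), Jonas Delgado is treated as also owning Oren Moreau's interest in Stonebridge Energy Co, giving 5% + 25% = 30%.
By spousal attribution (R3), Jonas Delgado is treated as also owning Oren Moreau's interest in Beacon Textiles S.p.A, giving 20% + 75% = 95%.
Chain via Stonebridge Energy Co. (R1): 30% × 10% = 3% of Vantage Pharma AG.
Chain via Beacon Textiles S.p.A. (R1): 95% × 10% = 9.5% of Vantage Pharma AG.
Aggregating (R2): 3% + 9.5% = 12.5%.
12.5% does not exceed the 25% threshold, so Jonas is not a related party to Vantage Pharma AG.

No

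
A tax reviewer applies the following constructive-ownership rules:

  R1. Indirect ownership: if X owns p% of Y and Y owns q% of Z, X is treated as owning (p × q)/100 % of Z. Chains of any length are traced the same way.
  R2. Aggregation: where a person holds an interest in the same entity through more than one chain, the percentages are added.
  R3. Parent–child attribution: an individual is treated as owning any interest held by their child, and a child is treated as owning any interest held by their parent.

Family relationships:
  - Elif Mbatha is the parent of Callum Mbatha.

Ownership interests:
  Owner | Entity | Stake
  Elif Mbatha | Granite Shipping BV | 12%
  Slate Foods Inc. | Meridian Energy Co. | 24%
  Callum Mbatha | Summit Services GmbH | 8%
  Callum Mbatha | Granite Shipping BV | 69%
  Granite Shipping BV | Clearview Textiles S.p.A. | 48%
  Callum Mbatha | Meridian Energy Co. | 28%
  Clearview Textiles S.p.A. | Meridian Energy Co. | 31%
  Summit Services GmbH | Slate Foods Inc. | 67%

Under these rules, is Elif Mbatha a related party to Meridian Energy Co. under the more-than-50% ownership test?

No

By parent–child attribution (R3), Elif Mbatha is treated as also owning Callum Mbatha's interest in Granite Shipping BV, giving 12% + 69% = 81%.
By parent–child attribution (R3), Elif Mbatha is treated as owning Callum Mbatha's 8% interest in Summit Services GmbH.
By parent–child attribution (R3), Elif Mbatha is treated as owning Callum Mbatha's 28% interest in Meridian Energy Co.
Chain via Granite Shipping BV → Clearview Textiles S.p.A. (R1): 81% × 48% × 31% = 12.0528% of Meridian Energy Co.
Chain via Summit Services GmbH → Slate Foods Inc. (R1): 8% × 67% × 24% = 1.2864% of Meridian Energy Co.
Direct interest in Meridian Energy Co: 28%.
Aggregating (R2): 12.0528% + 1.2864% + 28% = 41.3392%.
41.3392% does not exceed the 50% threshold, so Elif is not a related party to Meridian Energy Co.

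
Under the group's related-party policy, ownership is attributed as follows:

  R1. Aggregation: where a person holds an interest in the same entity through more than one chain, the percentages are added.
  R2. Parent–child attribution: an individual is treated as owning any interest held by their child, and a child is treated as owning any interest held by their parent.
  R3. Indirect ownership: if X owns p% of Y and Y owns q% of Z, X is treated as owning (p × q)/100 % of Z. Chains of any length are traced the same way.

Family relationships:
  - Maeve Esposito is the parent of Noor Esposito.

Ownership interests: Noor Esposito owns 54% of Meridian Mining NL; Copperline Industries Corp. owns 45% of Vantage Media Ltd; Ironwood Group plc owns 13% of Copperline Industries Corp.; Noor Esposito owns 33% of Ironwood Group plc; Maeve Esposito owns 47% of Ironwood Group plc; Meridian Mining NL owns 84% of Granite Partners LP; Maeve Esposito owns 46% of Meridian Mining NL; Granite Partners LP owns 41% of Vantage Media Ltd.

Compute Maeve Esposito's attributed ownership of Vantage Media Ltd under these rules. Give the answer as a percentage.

39.12%

By parent–child attribution (R2), Maeve Esposito is treated as also owning Noor Esposito's interest in Meridian Mining NL, giving 46% + 54% = 100%.
By parent–child attribution (R2), Maeve Esposito is treated as also owning Noor Esposito's interest in Ironwood Group plc, giving 47% + 33% = 80%.
Chain via Meridian Mining NL → Granite Partners LP (R3): 100% × 84% × 41% = 34.44% of Vantage Media Ltd.
Chain via Ironwood Group plc → Copperline Industries Corp. (R3): 80% × 13% × 45% = 4.68% of Vantage Media Ltd.
Aggregating (R1): 34.44% + 4.68% = 39.12%.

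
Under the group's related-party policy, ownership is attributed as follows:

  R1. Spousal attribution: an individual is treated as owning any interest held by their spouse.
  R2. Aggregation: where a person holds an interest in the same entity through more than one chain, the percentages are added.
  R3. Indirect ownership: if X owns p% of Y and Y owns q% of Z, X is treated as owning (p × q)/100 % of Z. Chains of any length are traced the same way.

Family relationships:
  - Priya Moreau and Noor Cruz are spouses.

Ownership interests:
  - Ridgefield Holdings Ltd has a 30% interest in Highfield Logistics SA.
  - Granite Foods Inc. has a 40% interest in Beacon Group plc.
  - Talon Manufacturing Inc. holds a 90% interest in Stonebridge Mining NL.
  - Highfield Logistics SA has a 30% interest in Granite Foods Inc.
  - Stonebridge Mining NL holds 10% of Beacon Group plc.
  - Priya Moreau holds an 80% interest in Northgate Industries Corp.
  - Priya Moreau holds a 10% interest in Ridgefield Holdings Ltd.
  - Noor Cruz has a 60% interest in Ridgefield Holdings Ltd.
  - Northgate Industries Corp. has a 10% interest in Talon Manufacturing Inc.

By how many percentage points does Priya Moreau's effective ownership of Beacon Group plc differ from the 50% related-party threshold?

46.76

By spousal attribution (R1), Priya Moreau is treated as also owning Noor Cruz's interest in Ridgefield Holdings Ltd, giving 10% + 60% = 70%.
Chain via Northgate Industries Corp. → Talon Manufacturing Inc. → Stonebridge Mining NL (R3): 80% × 10% × 90% × 10% = 0.72% of Beacon Group plc.
Chain via Ridgefield Holdings Ltd → Highfield Logistics SA → Granite Foods Inc. (R3): 70% × 30% × 30% × 40% = 2.52% of Beacon Group plc.
Aggregating (R2): 0.72% + 2.52% = 3.24%.
3.24% falls short of the 50% threshold by 46.76 percentage points.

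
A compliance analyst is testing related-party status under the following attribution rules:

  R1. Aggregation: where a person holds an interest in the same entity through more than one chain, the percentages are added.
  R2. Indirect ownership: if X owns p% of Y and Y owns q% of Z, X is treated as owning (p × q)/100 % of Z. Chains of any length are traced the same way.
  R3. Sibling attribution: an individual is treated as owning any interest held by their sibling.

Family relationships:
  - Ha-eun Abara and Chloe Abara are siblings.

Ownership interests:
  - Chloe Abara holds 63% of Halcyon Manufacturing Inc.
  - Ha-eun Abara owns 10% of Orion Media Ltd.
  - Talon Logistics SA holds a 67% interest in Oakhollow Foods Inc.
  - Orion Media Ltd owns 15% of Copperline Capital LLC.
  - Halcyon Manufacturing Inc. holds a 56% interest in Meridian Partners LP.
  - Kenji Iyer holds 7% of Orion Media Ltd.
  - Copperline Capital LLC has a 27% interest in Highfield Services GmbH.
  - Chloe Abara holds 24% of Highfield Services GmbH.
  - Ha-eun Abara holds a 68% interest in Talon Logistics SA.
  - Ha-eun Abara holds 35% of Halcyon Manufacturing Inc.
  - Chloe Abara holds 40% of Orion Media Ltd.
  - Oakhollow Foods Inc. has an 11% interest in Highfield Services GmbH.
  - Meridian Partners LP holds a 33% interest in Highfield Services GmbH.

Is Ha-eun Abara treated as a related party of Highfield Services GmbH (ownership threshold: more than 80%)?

By sibling attribution (R3), Ha-eun Abara is treated as also owning Chloe Abara's interest in Halcyon Manufacturing Inc, giving 35% + 63% = 98%.
By sibling attribution (R3), Ha-eun Abara is treated as also owning Chloe Abara's interest in Orion Media Ltd, giving 10% + 40% = 50%.
By sibling attribution (R3), Ha-eun Abara is treated as owning Chloe Abara's 24% interest in Highfield Services GmbH.
Chain via Halcyon Manufacturing Inc. → Meridian Partners LP (R2): 98% × 56% × 33% = 18.1104% of Highfield Services GmbH.
Chain via Orion Media Ltd → Copperline Capital LLC (R2): 50% × 15% × 27% = 2.025% of Highfield Services GmbH.
Chain via Talon Logistics SA → Oakhollow Foods Inc. (R2): 68% × 67% × 11% = 5.0116% of Highfield Services GmbH.
Direct interest in Highfield Services GmbH: 24%.
Aggregating (R1): 18.1104% + 2.025% + 5.0116% + 24% = 49.147%.
49.147% does not exceed the 80% threshold, so Ha-eun is not a related party to Highfield Services GmbH.

No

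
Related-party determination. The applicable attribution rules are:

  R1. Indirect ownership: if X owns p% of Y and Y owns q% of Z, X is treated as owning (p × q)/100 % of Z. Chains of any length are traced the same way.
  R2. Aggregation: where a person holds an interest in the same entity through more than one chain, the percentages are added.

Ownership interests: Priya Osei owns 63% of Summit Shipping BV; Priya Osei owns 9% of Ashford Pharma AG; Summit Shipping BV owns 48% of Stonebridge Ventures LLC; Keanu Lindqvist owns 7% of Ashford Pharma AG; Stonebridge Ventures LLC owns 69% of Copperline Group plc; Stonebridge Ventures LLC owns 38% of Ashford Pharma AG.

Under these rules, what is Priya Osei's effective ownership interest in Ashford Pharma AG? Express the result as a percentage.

Chain via Summit Shipping BV → Stonebridge Ventures LLC (R1): 63% × 48% × 38% = 11.4912% of Ashford Pharma AG.
Direct interest in Ashford Pharma AG: 9%.
Aggregating (R2): 11.4912% + 9% = 20.4912%.

20.4912%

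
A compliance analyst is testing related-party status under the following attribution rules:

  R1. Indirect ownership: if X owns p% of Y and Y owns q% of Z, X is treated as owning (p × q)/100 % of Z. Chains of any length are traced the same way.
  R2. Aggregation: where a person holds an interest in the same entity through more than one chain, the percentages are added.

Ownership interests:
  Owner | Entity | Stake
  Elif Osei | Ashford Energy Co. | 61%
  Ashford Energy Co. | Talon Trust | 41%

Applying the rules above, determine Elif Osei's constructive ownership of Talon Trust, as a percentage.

25.01%

Chain via Ashford Energy Co. (R1): 61% × 41% = 25.01% of Talon Trust.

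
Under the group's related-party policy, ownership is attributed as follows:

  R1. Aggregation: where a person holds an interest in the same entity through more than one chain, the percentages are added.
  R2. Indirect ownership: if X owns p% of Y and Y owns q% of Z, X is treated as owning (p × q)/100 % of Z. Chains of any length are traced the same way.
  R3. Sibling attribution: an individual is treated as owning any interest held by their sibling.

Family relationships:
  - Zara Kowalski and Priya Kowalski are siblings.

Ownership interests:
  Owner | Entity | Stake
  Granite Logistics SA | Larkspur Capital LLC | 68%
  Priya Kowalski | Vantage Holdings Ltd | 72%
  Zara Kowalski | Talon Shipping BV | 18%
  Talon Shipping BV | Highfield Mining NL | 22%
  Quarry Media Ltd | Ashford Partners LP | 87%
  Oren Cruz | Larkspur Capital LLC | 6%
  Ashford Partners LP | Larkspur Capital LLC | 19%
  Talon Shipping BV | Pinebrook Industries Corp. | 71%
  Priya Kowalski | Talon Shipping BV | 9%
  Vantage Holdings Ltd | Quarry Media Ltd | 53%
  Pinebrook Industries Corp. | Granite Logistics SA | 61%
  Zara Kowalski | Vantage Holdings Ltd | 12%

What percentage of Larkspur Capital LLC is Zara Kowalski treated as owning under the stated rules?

15.310872%

By sibling attribution (R3), Zara Kowalski is treated as also owning Priya Kowalski's interest in Vantage Holdings Ltd, giving 12% + 72% = 84%.
By sibling attribution (R3), Zara Kowalski is treated as also owning Priya Kowalski's interest in Talon Shipping BV, giving 18% + 9% = 27%.
Chain via Vantage Holdings Ltd → Quarry Media Ltd → Ashford Partners LP (R2): 84% × 53% × 87% × 19% = 7.359156% of Larkspur Capital LLC.
Chain via Talon Shipping BV → Pinebrook Industries Corp. → Granite Logistics SA (R2): 27% × 71% × 61% × 68% = 7.951716% of Larkspur Capital LLC.
Aggregating (R1): 7.359156% + 7.951716% = 15.310872%.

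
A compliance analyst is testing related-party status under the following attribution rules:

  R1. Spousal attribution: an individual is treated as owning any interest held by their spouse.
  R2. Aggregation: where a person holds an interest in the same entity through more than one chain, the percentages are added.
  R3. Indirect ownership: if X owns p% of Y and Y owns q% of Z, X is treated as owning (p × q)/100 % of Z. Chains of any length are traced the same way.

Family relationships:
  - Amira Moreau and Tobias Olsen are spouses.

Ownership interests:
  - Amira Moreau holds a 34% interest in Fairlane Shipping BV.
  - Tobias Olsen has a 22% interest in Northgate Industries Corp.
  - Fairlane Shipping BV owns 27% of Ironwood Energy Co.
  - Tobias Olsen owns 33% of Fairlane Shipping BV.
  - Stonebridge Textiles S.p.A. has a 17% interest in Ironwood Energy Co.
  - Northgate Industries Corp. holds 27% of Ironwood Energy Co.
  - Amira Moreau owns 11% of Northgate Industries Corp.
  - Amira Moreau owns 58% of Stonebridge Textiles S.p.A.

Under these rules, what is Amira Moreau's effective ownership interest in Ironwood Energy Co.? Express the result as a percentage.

By spousal attribution (R1), Amira Moreau is treated as also owning Tobias Olsen's interest in Fairlane Shipping BV, giving 34% + 33% = 67%.
By spousal attribution (R1), Amira Moreau is treated as also owning Tobias Olsen's interest in Northgate Industries Corp, giving 11% + 22% = 33%.
Chain via Stonebridge Textiles S.p.A. (R3): 58% × 17% = 9.86% of Ironwood Energy Co.
Chain via Fairlane Shipping BV (R3): 67% × 27% = 18.09% of Ironwood Energy Co.
Chain via Northgate Industries Corp. (R3): 33% × 27% = 8.91% of Ironwood Energy Co.
Aggregating (R2): 9.86% + 18.09% + 8.91% = 36.86%.

36.86%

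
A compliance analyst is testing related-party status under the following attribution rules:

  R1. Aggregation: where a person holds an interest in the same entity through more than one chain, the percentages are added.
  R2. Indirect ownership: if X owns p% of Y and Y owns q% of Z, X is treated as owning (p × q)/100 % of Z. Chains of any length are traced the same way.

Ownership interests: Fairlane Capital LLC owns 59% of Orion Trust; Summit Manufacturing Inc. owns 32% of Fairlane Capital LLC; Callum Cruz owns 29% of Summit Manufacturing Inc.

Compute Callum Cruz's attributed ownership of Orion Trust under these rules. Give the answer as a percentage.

5.4752%

Chain via Summit Manufacturing Inc. → Fairlane Capital LLC (R2): 29% × 32% × 59% = 5.4752% of Orion Trust.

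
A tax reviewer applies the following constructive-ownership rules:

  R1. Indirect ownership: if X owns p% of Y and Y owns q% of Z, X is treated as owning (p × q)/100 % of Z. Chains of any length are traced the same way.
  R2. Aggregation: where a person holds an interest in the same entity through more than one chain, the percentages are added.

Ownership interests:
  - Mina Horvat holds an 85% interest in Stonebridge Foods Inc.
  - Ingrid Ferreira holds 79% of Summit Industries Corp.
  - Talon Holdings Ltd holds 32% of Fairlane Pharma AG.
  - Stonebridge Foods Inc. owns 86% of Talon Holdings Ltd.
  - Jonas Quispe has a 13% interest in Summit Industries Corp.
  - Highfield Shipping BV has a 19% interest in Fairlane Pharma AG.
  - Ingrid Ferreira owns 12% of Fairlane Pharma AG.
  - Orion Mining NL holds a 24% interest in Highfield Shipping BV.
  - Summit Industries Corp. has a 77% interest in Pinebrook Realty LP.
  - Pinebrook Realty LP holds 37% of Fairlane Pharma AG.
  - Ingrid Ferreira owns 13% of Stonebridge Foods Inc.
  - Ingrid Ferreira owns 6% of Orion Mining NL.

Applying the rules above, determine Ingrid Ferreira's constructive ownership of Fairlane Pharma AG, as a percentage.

38.3583%

Chain via Stonebridge Foods Inc. → Talon Holdings Ltd (R1): 13% × 86% × 32% = 3.5776% of Fairlane Pharma AG.
Chain via Orion Mining NL → Highfield Shipping BV (R1): 6% × 24% × 19% = 0.2736% of Fairlane Pharma AG.
Chain via Summit Industries Corp. → Pinebrook Realty LP (R1): 79% × 77% × 37% = 22.5071% of Fairlane Pharma AG.
Direct interest in Fairlane Pharma AG: 12%.
Aggregating (R2): 3.5776% + 0.2736% + 22.5071% + 12% = 38.3583%.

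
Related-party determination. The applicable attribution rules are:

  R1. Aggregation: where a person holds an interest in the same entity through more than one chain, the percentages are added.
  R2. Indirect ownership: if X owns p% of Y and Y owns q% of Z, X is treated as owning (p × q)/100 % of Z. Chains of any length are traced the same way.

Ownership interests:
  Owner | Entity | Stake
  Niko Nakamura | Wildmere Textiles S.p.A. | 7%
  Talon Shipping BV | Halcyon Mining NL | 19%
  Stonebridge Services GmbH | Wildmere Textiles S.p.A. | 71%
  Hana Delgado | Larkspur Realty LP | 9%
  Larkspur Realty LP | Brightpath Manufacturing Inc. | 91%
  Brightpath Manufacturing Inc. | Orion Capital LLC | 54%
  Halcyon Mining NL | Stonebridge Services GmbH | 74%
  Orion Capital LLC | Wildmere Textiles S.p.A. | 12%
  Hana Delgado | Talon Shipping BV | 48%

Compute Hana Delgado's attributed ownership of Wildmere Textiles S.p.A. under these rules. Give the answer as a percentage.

5.32236%

Chain via Talon Shipping BV → Halcyon Mining NL → Stonebridge Services GmbH (R2): 48% × 19% × 74% × 71% = 4.791648% of Wildmere Textiles S.p.A.
Chain via Larkspur Realty LP → Brightpath Manufacturing Inc. → Orion Capital LLC (R2): 9% × 91% × 54% × 12% = 0.530712% of Wildmere Textiles S.p.A.
Aggregating (R1): 4.791648% + 0.530712% = 5.32236%.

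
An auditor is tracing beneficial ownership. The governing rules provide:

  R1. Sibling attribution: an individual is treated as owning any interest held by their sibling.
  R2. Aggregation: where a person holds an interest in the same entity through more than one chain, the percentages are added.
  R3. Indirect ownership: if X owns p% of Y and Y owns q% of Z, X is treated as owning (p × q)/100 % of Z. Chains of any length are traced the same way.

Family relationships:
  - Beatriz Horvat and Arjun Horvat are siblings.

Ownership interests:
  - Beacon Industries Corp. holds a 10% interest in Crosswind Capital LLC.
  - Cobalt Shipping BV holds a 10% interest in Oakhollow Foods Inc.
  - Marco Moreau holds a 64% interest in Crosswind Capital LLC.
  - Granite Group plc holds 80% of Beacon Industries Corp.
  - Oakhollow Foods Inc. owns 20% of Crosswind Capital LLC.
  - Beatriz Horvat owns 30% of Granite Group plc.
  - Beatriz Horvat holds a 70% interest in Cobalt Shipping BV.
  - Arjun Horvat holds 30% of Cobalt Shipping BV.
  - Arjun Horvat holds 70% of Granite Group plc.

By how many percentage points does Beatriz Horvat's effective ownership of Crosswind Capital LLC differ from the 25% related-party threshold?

By sibling attribution (R1), Beatriz Horvat is treated as also owning Arjun Horvat's interest in Granite Group plc, giving 30% + 70% = 100%.
By sibling attribution (R1), Beatriz Horvat is treated as also owning Arjun Horvat's interest in Cobalt Shipping BV, giving 70% + 30% = 100%.
Chain via Granite Group plc → Beacon Industries Corp. (R3): 100% × 80% × 10% = 8% of Crosswind Capital LLC.
Chain via Cobalt Shipping BV → Oakhollow Foods Inc. (R3): 100% × 10% × 20% = 2% of Crosswind Capital LLC.
Aggregating (R2): 8% + 2% = 10%.
10% falls short of the 25% threshold by 15 percentage points.

15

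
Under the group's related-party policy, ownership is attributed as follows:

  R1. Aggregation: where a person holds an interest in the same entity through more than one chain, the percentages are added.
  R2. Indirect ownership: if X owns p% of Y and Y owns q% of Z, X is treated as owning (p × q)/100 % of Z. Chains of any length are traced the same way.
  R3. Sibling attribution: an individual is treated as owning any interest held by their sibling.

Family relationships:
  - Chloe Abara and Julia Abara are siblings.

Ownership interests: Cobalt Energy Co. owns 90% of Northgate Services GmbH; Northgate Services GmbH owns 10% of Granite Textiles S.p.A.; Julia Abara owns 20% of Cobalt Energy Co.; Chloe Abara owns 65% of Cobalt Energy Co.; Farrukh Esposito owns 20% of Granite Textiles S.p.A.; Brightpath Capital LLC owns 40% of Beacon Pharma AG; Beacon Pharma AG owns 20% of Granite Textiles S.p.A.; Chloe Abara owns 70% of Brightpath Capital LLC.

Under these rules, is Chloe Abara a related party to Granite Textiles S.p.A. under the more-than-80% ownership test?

No

By sibling attribution (R3), Chloe Abara is treated as also owning Julia Abara's interest in Cobalt Energy Co, giving 65% + 20% = 85%.
Chain via Cobalt Energy Co. → Northgate Services GmbH (R2): 85% × 90% × 10% = 7.65% of Granite Textiles S.p.A.
Chain via Brightpath Capital LLC → Beacon Pharma AG (R2): 70% × 40% × 20% = 5.6% of Granite Textiles S.p.A.
Aggregating (R1): 7.65% + 5.6% = 13.25%.
13.25% does not exceed the 80% threshold, so Chloe is not a related party to Granite Textiles S.p.A.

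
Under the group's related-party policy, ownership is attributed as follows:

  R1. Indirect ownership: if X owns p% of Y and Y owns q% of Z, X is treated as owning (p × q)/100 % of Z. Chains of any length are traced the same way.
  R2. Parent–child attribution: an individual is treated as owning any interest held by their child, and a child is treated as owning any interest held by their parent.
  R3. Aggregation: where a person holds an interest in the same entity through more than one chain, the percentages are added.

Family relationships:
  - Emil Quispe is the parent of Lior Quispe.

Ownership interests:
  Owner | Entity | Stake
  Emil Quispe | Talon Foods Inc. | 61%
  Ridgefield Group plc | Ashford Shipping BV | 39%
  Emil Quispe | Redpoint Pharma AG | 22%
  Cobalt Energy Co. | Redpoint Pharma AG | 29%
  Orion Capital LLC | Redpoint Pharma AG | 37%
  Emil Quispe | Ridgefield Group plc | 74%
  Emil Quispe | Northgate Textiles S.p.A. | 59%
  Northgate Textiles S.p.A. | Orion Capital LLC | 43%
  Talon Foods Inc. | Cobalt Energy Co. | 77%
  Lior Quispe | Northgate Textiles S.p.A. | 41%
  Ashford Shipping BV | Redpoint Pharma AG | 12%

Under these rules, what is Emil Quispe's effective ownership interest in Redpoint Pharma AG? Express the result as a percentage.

54.9945%

By parent–child attribution (R2), Emil Quispe is treated as also owning Lior Quispe's interest in Northgate Textiles S.p.A, giving 59% + 41% = 100%.
Chain via Ridgefield Group plc → Ashford Shipping BV (R1): 74% × 39% × 12% = 3.4632% of Redpoint Pharma AG.
Chain via Northgate Textiles S.p.A. → Orion Capital LLC (R1): 100% × 43% × 37% = 15.91% of Redpoint Pharma AG.
Chain via Talon Foods Inc. → Cobalt Energy Co. (R1): 61% × 77% × 29% = 13.6213% of Redpoint Pharma AG.
Direct interest in Redpoint Pharma AG: 22%.
Aggregating (R3): 3.4632% + 15.91% + 13.6213% + 22% = 54.9945%.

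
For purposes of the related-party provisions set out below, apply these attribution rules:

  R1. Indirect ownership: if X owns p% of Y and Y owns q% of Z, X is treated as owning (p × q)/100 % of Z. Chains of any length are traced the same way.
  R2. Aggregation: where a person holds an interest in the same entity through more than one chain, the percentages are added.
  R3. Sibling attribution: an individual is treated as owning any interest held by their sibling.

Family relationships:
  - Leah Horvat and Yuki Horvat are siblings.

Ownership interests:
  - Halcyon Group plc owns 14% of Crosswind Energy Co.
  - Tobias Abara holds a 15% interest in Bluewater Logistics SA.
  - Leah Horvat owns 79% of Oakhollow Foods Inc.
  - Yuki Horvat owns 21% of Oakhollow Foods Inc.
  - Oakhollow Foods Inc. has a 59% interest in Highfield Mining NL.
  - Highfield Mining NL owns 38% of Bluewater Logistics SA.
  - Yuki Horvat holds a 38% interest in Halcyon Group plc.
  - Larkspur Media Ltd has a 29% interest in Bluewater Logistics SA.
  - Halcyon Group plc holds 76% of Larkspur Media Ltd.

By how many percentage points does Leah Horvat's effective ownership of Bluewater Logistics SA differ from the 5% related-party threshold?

By sibling attribution (R3), Leah Horvat is treated as also owning Yuki Horvat's interest in Oakhollow Foods Inc, giving 79% + 21% = 100%.
By sibling attribution (R3), Leah Horvat is treated as owning Yuki Horvat's 38% interest in Halcyon Group plc.
Chain via Oakhollow Foods Inc. → Highfield Mining NL (R1): 100% × 59% × 38% = 22.42% of Bluewater Logistics SA.
Chain via Halcyon Group plc → Larkspur Media Ltd (R1): 38% × 76% × 29% = 8.3752% of Bluewater Logistics SA.
Aggregating (R2): 22.42% + 8.3752% = 30.7952%.
30.7952% exceeds the 5% threshold by 25.7952 percentage points.

25.7952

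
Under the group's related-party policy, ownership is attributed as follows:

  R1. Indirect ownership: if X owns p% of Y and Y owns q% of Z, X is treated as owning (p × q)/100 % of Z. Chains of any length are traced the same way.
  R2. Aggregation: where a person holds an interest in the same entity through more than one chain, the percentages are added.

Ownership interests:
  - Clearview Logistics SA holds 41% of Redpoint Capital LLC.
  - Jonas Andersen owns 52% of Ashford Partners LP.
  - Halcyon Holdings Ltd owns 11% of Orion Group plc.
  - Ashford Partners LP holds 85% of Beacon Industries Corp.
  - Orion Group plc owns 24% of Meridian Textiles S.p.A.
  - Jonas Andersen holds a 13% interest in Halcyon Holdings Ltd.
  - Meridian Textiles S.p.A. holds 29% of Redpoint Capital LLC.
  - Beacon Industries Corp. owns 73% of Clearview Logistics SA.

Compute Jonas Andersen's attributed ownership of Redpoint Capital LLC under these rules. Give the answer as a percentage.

13.328588%

Chain via Halcyon Holdings Ltd → Orion Group plc → Meridian Textiles S.p.A. (R1): 13% × 11% × 24% × 29% = 0.099528% of Redpoint Capital LLC.
Chain via Ashford Partners LP → Beacon Industries Corp. → Clearview Logistics SA (R1): 52% × 85% × 73% × 41% = 13.22906% of Redpoint Capital LLC.
Aggregating (R2): 0.099528% + 13.22906% = 13.328588%.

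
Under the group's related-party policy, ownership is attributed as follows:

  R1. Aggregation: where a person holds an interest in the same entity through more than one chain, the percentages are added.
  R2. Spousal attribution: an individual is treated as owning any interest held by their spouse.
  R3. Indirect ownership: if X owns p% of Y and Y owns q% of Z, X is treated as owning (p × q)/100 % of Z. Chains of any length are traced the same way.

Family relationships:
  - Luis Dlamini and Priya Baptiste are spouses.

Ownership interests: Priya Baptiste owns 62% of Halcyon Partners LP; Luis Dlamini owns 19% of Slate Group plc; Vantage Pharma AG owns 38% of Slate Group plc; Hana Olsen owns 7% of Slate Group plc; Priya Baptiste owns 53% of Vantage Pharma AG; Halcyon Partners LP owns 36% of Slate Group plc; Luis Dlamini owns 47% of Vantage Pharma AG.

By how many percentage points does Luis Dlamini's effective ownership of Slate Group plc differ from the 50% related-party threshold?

By spousal attribution (R2), Luis Dlamini is treated as also owning Priya Baptiste's interest in Vantage Pharma AG, giving 47% + 53% = 100%.
By spousal attribution (R2), Luis Dlamini is treated as owning Priya Baptiste's 62% interest in Halcyon Partners LP.
Chain via Vantage Pharma AG (R3): 100% × 38% = 38% of Slate Group plc.
Direct interest in Slate Group plc: 19%.
Chain via Halcyon Partners LP (R3): 62% × 36% = 22.32% of Slate Group plc.
Aggregating (R1): 38% + 19% + 22.32% = 79.32%.
79.32% exceeds the 50% threshold by 29.32 percentage points.

29.32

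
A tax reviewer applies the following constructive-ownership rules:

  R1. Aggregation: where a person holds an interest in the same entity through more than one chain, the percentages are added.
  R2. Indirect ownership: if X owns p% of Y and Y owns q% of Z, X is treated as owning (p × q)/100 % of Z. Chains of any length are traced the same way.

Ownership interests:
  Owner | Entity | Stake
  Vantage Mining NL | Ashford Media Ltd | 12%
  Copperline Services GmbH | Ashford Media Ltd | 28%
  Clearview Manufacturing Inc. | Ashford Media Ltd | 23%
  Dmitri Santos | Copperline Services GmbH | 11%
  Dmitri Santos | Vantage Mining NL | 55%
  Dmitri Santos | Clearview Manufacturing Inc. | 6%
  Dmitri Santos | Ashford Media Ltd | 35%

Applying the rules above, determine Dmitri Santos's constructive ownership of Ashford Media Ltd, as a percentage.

46.06%

Chain via Clearview Manufacturing Inc. (R2): 6% × 23% = 1.38% of Ashford Media Ltd.
Chain via Vantage Mining NL (R2): 55% × 12% = 6.6% of Ashford Media Ltd.
Chain via Copperline Services GmbH (R2): 11% × 28% = 3.08% of Ashford Media Ltd.
Direct interest in Ashford Media Ltd: 35%.
Aggregating (R1): 1.38% + 6.6% + 3.08% + 35% = 46.06%.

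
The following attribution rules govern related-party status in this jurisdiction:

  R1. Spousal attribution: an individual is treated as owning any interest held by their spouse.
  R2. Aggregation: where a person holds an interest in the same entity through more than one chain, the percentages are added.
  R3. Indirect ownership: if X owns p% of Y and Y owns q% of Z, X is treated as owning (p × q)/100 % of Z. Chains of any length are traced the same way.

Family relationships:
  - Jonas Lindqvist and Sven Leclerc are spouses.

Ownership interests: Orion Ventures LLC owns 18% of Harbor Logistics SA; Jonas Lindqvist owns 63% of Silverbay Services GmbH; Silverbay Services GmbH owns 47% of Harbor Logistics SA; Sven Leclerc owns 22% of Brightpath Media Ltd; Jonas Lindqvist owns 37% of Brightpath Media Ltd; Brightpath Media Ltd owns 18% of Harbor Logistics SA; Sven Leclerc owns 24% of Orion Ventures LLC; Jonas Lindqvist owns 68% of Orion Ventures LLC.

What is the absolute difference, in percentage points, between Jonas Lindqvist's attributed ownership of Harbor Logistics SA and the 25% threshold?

By spousal attribution (R1), Jonas Lindqvist is treated as also owning Sven Leclerc's interest in Orion Ventures LLC, giving 68% + 24% = 92%.
By spousal attribution (R1), Jonas Lindqvist is treated as also owning Sven Leclerc's interest in Brightpath Media Ltd, giving 37% + 22% = 59%.
Chain via Silverbay Services GmbH (R3): 63% × 47% = 29.61% of Harbor Logistics SA.
Chain via Orion Ventures LLC (R3): 92% × 18% = 16.56% of Harbor Logistics SA.
Chain via Brightpath Media Ltd (R3): 59% × 18% = 10.62% of Harbor Logistics SA.
Aggregating (R2): 29.61% + 16.56% + 10.62% = 56.79%.
56.79% exceeds the 25% threshold by 31.79 percentage points.

31.79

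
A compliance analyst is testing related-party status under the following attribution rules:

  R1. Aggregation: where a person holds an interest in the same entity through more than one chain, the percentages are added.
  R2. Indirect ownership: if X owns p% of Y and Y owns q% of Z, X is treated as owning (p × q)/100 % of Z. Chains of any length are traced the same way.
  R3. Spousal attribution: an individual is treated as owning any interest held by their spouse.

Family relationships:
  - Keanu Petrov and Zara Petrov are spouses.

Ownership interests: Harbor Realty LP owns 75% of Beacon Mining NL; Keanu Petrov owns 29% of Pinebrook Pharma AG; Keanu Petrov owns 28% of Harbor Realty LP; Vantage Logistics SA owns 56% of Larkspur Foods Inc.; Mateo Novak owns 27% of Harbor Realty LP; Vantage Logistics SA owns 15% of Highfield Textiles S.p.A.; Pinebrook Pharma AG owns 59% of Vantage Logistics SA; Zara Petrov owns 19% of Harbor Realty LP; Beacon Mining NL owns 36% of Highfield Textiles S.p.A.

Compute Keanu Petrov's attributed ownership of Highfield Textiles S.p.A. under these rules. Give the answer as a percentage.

By spousal attribution (R3), Keanu Petrov is treated as also owning Zara Petrov's interest in Harbor Realty LP, giving 28% + 19% = 47%.
Chain via Harbor Realty LP → Beacon Mining NL (R2): 47% × 75% × 36% = 12.69% of Highfield Textiles S.p.A.
Chain via Pinebrook Pharma AG → Vantage Logistics SA (R2): 29% × 59% × 15% = 2.5665% of Highfield Textiles S.p.A.
Aggregating (R1): 12.69% + 2.5665% = 15.2565%.

15.2565%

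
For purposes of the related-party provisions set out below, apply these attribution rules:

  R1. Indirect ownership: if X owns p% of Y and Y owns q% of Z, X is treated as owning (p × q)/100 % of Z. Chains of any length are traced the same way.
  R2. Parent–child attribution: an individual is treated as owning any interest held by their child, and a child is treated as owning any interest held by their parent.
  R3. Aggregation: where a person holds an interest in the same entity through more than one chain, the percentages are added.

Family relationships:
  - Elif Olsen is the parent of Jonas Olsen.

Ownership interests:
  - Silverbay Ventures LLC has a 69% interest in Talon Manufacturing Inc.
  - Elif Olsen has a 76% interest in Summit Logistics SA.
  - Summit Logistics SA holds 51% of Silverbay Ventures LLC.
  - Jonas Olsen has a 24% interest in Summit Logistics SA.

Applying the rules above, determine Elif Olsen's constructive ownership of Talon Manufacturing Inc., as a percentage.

By parent–child attribution (R2), Elif Olsen is treated as also owning Jonas Olsen's interest in Summit Logistics SA, giving 76% + 24% = 100%.
Chain via Summit Logistics SA → Silverbay Ventures LLC (R1): 100% × 51% × 69% = 35.19% of Talon Manufacturing Inc.

35.19%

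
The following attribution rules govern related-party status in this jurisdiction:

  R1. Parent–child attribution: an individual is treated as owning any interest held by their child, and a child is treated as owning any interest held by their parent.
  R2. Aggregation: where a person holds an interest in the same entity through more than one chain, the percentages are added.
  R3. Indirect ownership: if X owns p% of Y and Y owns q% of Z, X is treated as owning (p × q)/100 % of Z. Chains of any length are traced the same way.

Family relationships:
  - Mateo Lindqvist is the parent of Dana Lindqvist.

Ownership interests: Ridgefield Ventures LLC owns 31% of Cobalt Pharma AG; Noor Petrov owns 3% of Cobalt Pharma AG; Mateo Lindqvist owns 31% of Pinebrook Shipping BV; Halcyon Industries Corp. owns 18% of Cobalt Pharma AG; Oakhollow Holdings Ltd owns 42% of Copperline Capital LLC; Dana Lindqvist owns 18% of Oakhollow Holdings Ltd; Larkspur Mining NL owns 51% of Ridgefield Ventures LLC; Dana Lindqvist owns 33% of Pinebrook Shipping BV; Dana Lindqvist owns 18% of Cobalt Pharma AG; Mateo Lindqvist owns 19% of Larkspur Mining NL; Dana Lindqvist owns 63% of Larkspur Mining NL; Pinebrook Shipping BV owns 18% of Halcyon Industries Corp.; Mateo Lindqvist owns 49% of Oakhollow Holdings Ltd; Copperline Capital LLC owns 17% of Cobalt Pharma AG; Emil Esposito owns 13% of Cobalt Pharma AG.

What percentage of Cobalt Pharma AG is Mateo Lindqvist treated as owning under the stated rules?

By parent–child attribution (R1), Mateo Lindqvist is treated as also owning Dana Lindqvist's interest in Oakhollow Holdings Ltd, giving 49% + 18% = 67%.
By parent–child attribution (R1), Mateo Lindqvist is treated as also owning Dana Lindqvist's interest in Larkspur Mining NL, giving 19% + 63% = 82%.
By parent–child attribution (R1), Mateo Lindqvist is treated as also owning Dana Lindqvist's interest in Pinebrook Shipping BV, giving 31% + 33% = 64%.
By parent–child attribution (R1), Mateo Lindqvist is treated as owning Dana Lindqvist's 18% interest in Cobalt Pharma AG.
Chain via Oakhollow Holdings Ltd → Copperline Capital LLC (R3): 67% × 42% × 17% = 4.7838% of Cobalt Pharma AG.
Chain via Larkspur Mining NL → Ridgefield Ventures LLC (R3): 82% × 51% × 31% = 12.9642% of Cobalt Pharma AG.
Chain via Pinebrook Shipping BV → Halcyon Industries Corp. (R3): 64% × 18% × 18% = 2.0736% of Cobalt Pharma AG.
Direct interest in Cobalt Pharma AG: 18%.
Aggregating (R2): 4.7838% + 12.9642% + 2.0736% + 18% = 37.8216%.

37.8216%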